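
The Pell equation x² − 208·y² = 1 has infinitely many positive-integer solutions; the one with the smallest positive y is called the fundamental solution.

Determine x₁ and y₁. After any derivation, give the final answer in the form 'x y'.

√208 = [14; 2,2,1,2,2,28, …], period ℓ=6 (even) → k=5
step 0: (14, 1)  from 14·(1,0) + (0,1)
step 1: (29, 2)  from 2·(14,1) + (1,0)
…
step 4: (274, 19)  from 2·(101,7) + (72,5)
step 5: (649, 45)  from 2·(274,19) + (101,7)
→ (649, 45).  Check: 649²=421201, 208·45²=421200, difference 1.

649 45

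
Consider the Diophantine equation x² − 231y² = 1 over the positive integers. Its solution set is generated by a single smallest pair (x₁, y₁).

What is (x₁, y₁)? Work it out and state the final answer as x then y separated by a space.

76 5

√231 → a₀=15, period (5,30); ℓ=2 even so k=1
a_0=15:  p_0=15·1+0=15,  q_0=15·0+1=1
a_1=5:  p_1=5·15+1=76,  q_1=5·1+0=5
fundamental: x₁=76, y₁=5  (since 5776 − 231·25 = 1)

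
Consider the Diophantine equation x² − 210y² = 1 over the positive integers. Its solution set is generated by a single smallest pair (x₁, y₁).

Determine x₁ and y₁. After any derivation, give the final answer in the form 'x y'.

29 2

d=210: √d = [14; 2,28] (ℓ=2, even), read p_1/q_1
a_0=14:  p_0=14·1+0=14,  q_0=14·0+1=1
a_1=2:  p_1=2·14+1=29,  q_1=2·1+0=2
→ (29, 2).  Check: 29²=841, 210·2²=840, difference 1.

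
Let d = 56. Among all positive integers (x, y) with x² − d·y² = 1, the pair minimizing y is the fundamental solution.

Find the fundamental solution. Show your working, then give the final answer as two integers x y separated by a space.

15 2

d=56: √d = [7; 2,14] (ℓ=2, even), read p_1/q_1
a_0=7:  p_0=7·1+0=7,  q_0=7·0+1=1
a_1=2:  p_1=2·7+1=15,  q_1=2·1+0=2
→ (15, 2).  Check: 15²=225, 56·2²=224, difference 1.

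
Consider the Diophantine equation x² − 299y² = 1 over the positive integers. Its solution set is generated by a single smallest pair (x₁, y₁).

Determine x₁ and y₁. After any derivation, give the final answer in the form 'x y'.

√299 → a₀=17, period (3,2,3,34); ℓ=4 even so k=3
k=0  a_k=17  p_k/q_k = 17/1
k=1  a_k=3  p_k/q_k = 52/3
k=2  a_k=2  p_k/q_k = 121/7
k=3  a_k=3  p_k/q_k = 415/24
→ (415, 24).  Check: 415²=172225, 299·24²=172224, difference 1.

415 24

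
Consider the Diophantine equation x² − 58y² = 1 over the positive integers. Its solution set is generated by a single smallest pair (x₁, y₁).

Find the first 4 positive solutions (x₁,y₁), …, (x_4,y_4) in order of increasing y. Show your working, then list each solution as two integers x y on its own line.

19603 2574
768555217 100916244
30131975818099 3956522259690
1181354243155834177 155119411612489896

√58 → a₀=7, period (1,1,1,1,1,1,14); ℓ=7 odd so k=13
a_0=7:  p_0=7·1+0=7,  q_0=7·0+1=1
a_1=1:  p_1=1·7+1=8,  q_1=1·1+0=1
a_2=1:  p_2=1·8+7=15,  q_2=1·1+1=2
…
a_9=1:  p_9=1·1546+1447=2993,  q_9=1·203+190=393
…
a_11=1:  p_11=1·4539+2993=7532,  q_11=1·596+393=989
a_12=1:  p_12=1·7532+4539=12071,  q_12=1·989+596=1585
a_13=1:  p_13=1·12071+7532=19603,  q_13=1·1585+989=2574
→ (19603, 2574).  Check: 19603²=384277609, 58·2574²=384277608, difference 1.
k=2:  x_2 = 19603·19603+58·2574·2574 = 768555217,  y_2 = 19603·2574+2574·19603 = 100916244
k=3:  x_3 = 19603·768555217+58·2574·100916244 = 30131975818099,  y_3 = 19603·100916244+2574·768555217 = 3956522259690
k=4:  x_4 = 19603·30131975818099+58·2574·3956522259690 = 1181354243155834177,  y_4 = 19603·3956522259690+2574·30131975818099 = 155119411612489896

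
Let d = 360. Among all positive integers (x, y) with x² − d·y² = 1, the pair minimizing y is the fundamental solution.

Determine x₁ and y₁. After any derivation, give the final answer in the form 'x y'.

√360 → a₀=18, period (1,36); ℓ=2 even so k=1
step 0: (18, 1)  from 18·(1,0) + (0,1)
step 1: (19, 1)  from 1·(18,1) + (1,0)
(x₁, y₁) = (19, 1);  19² − 360·1² = 1 ✓

19 1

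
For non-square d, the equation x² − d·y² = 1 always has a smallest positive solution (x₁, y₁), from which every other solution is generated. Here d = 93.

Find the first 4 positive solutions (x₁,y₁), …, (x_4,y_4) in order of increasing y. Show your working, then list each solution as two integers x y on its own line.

[9; 1,1,1,4,6,4,1,1,1,18] for √93; ℓ=10 ⇒ convergent index 9
i=0: a=9 ⇒ p=9, q=1
i=1: a=1 ⇒ p=10, q=1
…
i=3: a=1 ⇒ p=29, q=3
i=4: a=4 ⇒ p=135, q=14
i=5: a=6 ⇒ p=839, q=87
i=6: a=4 ⇒ p=3491, q=362
i=7: a=1 ⇒ p=4330, q=449
i=8: a=1 ⇒ p=7821, q=811
i=9: a=1 ⇒ p=12151, q=1260
(x₁, y₁) = (12151, 1260);  12151² − 93·1260² = 1 ✓
(x_2, y_2) = (12151·12151 + 93·1260·1260, 12151·1260 + 1260·12151) = (295293601, 30620520)
(x_3, y_3) = (12151·295293601 + 93·1260·30620520, 12151·30620520 + 1260·295293601) = (7176225079351, 744139875780)
(x_4, y_4) = (12151·7176225079351 + 93·1260·744139875780, 12151·744139875780 + 1260·7176225079351) = (174396621583094401, 18084087230585040)

12151 1260
295293601 30620520
7176225079351 744139875780
174396621583094401 18084087230585040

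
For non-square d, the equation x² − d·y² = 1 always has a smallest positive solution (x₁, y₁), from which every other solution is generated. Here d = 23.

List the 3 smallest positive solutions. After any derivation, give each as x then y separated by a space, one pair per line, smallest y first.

24 5
1151 240
55224 11515

d=23: √d = [4; 1,3,1,8] (ℓ=4, even), read p_3/q_3
i=0: a=4 ⇒ p=4, q=1
i=1: a=1 ⇒ p=5, q=1
i=2: a=3 ⇒ p=19, q=4
i=3: a=1 ⇒ p=24, q=5
fundamental: x₁=24, y₁=5  (since 576 − 23·25 = 1)
n=2: (24,5)∘(24,5) = (24·24+23·5·5, 24·5+5·24) = (1151,240)
n=3: (1151,240)∘(24,5) = (24·1151+23·5·240, 24·240+5·1151) = (55224,11515)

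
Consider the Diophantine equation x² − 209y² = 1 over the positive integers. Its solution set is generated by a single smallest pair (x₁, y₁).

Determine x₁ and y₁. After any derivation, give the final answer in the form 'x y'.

46551 3220

[14; 2,5,3,2,3,5,2,28] for √209; ℓ=8 ⇒ convergent index 7
i=0: a=14 ⇒ p=14, q=1
…
i=6: a=5 ⇒ p=21266, q=1471
i=7: a=2 ⇒ p=46551, q=3220
→ (46551, 3220).  Check: 46551²=2166995601, 209·3220²=2166995600, difference 1.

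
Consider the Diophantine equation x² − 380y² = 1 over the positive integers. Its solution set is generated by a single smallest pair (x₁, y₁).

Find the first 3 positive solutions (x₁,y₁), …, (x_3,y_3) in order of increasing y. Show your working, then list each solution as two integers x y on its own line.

d=380: √d = [19; 2,38] (ℓ=2, even), read p_1/q_1
a_0=19:  p_0=19·1+0=19,  q_0=19·0+1=1
a_1=2:  p_1=2·19+1=39,  q_1=2·1+0=2
fundamental: x₁=39, y₁=2  (since 1521 − 380·4 = 1)
(x_2, y_2) = (39·39 + 380·2·2, 39·2 + 2·39) = (3041, 156)
(x_3, y_3) = (39·3041 + 380·2·156, 39·156 + 2·3041) = (237159, 12166)

39 2
3041 156
237159 12166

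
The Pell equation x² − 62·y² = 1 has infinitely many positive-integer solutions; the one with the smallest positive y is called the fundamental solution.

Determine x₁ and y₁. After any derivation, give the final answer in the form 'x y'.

√62 → a₀=7, period (1,6,1,14); ℓ=4 even so k=3
step 0: (7, 1)  from 7·(1,0) + (0,1)
step 1: (8, 1)  from 1·(7,1) + (1,0)
step 2: (55, 7)  from 6·(8,1) + (7,1)
step 3: (63, 8)  from 1·(55,7) + (8,1)
→ (63, 8).  Check: 63²=3969, 62·8²=3968, difference 1.

63 8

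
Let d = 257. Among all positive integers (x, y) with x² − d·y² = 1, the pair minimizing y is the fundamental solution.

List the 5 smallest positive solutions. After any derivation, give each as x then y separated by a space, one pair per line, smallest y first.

[16; 32] for √257; ℓ=1 ⇒ convergent index 1
k=0  a_k=16  p_k/q_k = 16/1
k=1  a_k=32  p_k/q_k = 513/32
fundamental: x₁=513, y₁=32  (since 263169 − 257·1024 = 1)
k=2:  x_2 = 513·513+257·32·32 = 526337,  y_2 = 513·32+32·513 = 32832
k=3:  x_3 = 513·526337+257·32·32832 = 540021249,  y_3 = 513·32832+32·526337 = 33685600
k=4:  x_4 = 513·540021249+257·32·33685600 = 554061275137,  y_4 = 513·33685600+32·540021249 = 34561392768
k=5:  x_5 = 513·554061275137+257·32·34561392768 = 568466328269313,  y_5 = 513·34561392768+32·554061275137 = 35459955294368

513 32
526337 32832
540021249 33685600
554061275137 34561392768
568466328269313 35459955294368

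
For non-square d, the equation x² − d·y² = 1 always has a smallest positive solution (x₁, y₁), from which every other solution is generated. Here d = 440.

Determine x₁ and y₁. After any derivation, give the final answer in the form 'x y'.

21 1

d=440: √d = [20; 1,40] (ℓ=2, even), read p_1/q_1
k=0  a_k=20  p_k/q_k = 20/1
k=1  a_k=1  p_k/q_k = 21/1
→ (21, 1).  Check: 21²=441, 440·1²=440, difference 1.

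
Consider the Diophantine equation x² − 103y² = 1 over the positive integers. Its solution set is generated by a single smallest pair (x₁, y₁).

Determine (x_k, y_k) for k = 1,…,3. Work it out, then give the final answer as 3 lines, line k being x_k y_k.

227528 22419
103537981567 10201900464
47115579739725224 4642436017523565

√103 → a₀=10, period (6,1,2,1,1,9,1,1,2,1,6,20); ℓ=12 even so k=11
a_0=10:  p_0=10·1+0=10,  q_0=10·0+1=1
…
a_2=1:  p_2=1·61+10=71,  q_2=1·6+1=7
…
a_5=1:  p_5=1·274+203=477,  q_5=1·27+20=47
a_6=9:  p_6=9·477+274=4567,  q_6=9·47+27=450
a_7=1:  p_7=1·4567+477=5044,  q_7=1·450+47=497
…
a_10=1:  p_10=1·24266+9611=33877,  q_10=1·2391+947=3338
a_11=6:  p_11=6·33877+24266=227528,  q_11=6·3338+2391=22419
→ (227528, 22419).  Check: 227528²=51768990784, 103·22419²=51768990783, difference 1.
(x_2, y_2) = (227528·227528 + 103·22419·22419, 227528·22419 + 22419·227528) = (103537981567, 10201900464)
(x_3, y_3) = (227528·103537981567 + 103·22419·10201900464, 227528·10201900464 + 22419·103537981567) = (47115579739725224, 4642436017523565)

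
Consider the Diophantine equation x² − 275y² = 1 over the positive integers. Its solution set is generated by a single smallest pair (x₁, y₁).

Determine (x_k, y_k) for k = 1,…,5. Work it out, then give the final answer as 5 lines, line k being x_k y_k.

199 12
79201 4776
31521799 1900836
12545596801 756527952
4993116004999 301096224060

√275 = [16; 1,1,2,1,1,32, …], period ℓ=6 (even) → k=5
step 0: (16, 1)  from 16·(1,0) + (0,1)
step 1: (17, 1)  from 1·(16,1) + (1,0)
step 2: (33, 2)  from 1·(17,1) + (16,1)
step 3: (83, 5)  from 2·(33,2) + (17,1)
step 4: (116, 7)  from 1·(83,5) + (33,2)
step 5: (199, 12)  from 1·(116,7) + (83,5)
fundamental: x₁=199, y₁=12  (since 39601 − 275·144 = 1)
(x_2, y_2) = (199·199 + 275·12·12, 199·12 + 12·199) = (79201, 4776)
(x_3, y_3) = (199·79201 + 275·12·4776, 199·4776 + 12·79201) = (31521799, 1900836)
(x_4, y_4) = (199·31521799 + 275·12·1900836, 199·1900836 + 12·31521799) = (12545596801, 756527952)
(x_5, y_5) = (199·12545596801 + 275·12·756527952, 199·756527952 + 12·12545596801) = (4993116004999, 301096224060)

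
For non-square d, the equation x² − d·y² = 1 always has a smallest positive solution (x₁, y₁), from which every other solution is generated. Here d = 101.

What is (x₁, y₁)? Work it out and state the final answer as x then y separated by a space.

201 20

[10; 20] for √101; ℓ=1 ⇒ convergent index 1
step 0: (10, 1)  from 10·(1,0) + (0,1)
step 1: (201, 20)  from 20·(10,1) + (1,0)
fundamental: x₁=201, y₁=20  (since 40401 − 101·400 = 1)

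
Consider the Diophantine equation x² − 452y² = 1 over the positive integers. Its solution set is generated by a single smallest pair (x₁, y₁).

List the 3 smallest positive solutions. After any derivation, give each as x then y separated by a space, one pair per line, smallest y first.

√452 = [21; 3,1,5,3,10,3,5,1,3,42, …], period ℓ=10 (even) → k=9
step 0: (21, 1)  from 21·(1,0) + (0,1)
step 1: (64, 3)  from 3·(21,1) + (1,0)
step 2: (85, 4)  from 1·(64,3) + (21,1)
step 3: (489, 23)  from 5·(85,4) + (64,3)
step 4: (1552, 73)  from 3·(489,23) + (85,4)
step 5: (16009, 753)  from 10·(1552,73) + (489,23)
…
step 7: (263904, 12413)  from 5·(49579,2332) + (16009,753)
step 8: (313483, 14745)  from 1·(263904,12413) + (49579,2332)
step 9: (1204353, 56648)  from 3·(313483,14745) + (263904,12413)
fundamental: x₁=1204353, y₁=56648  (since 1450466148609 − 452·3208995904 = 1)
(x_2, y_2) = (1204353·1204353 + 452·56648·56648, 1204353·56648 + 56648·1204353) = (2900932297217, 136448377488)
(x_3, y_3) = (1204353·2900932297217 + 452·56648·136448377488, 1204353·136448377488 + 56648·2900932297217) = (6987493029899166849, 328664025545553880)

1204353 56648
2900932297217 136448377488
6987493029899166849 328664025545553880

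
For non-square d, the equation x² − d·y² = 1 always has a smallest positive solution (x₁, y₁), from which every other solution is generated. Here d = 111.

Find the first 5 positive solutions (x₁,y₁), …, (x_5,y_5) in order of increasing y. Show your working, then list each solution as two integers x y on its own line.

295 28
174049 16520
102688615 9746772
60586108801 5750578960
35745701503975 3392831839628

d=111: √d = [10; 1,1,6,1,1,20] (ℓ=6, even), read p_5/q_5
k=0  a_k=10  p_k/q_k = 10/1
k=1  a_k=1  p_k/q_k = 11/1
k=2  a_k=1  p_k/q_k = 21/2
k=3  a_k=6  p_k/q_k = 137/13
k=4  a_k=1  p_k/q_k = 158/15
k=5  a_k=1  p_k/q_k = 295/28
→ (295, 28).  Check: 295²=87025, 111·28²=87024, difference 1.
(295+28√111)^2 = 174049 + 16520√111
(295+28√111)^3 = 102688615 + 9746772√111
(295+28√111)^4 = 60586108801 + 5750578960√111
(295+28√111)^5 = 35745701503975 + 3392831839628√111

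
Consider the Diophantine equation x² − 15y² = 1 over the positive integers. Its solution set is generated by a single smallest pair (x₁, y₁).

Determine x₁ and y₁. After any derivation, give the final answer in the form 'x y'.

4 1

[3; 1,6] for √15; ℓ=2 ⇒ convergent index 1
k=0  a_k=3  p_k/q_k = 3/1
k=1  a_k=1  p_k/q_k = 4/1
(x₁, y₁) = (4, 1);  4² − 15·1² = 1 ✓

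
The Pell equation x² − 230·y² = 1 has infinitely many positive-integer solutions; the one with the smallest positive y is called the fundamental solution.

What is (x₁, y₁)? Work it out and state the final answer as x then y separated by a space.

91 6

[15; 6,30] for √230; ℓ=2 ⇒ convergent index 1
k=0  a_k=15  p_k/q_k = 15/1
k=1  a_k=6  p_k/q_k = 91/6
→ (91, 6).  Check: 91²=8281, 230·6²=8280, difference 1.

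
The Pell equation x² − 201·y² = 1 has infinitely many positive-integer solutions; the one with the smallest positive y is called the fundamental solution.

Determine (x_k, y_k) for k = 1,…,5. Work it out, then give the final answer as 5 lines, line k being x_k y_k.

515095 36332
530645718049 37428863080
546665912276384215 38558840456348868
563169756167477608732801 39722931849688611461840
580171851105627091828167877975 40922167162192151801416600732

d=201: √d = [14; 5,1,1,1,2,…,1,5,28] (ℓ=14, even), read p_13/q_13
k=0  a_k=14  p_k/q_k = 14/1
…
k=2  a_k=1  p_k/q_k = 85/6
…
k=4  a_k=1  p_k/q_k = 241/17
…
k=6  a_k=1  p_k/q_k = 879/62
k=7  a_k=8  p_k/q_k = 7670/541
k=8  a_k=1  p_k/q_k = 8549/603
k=9  a_k=2  p_k/q_k = 24768/1747
k=10  a_k=1  p_k/q_k = 33317/2350
k=11  a_k=1  p_k/q_k = 58085/4097
k=12  a_k=1  p_k/q_k = 91402/6447
k=13  a_k=5  p_k/q_k = 515095/36332
fundamental: x₁=515095, y₁=36332  (since 265322859025 − 201·1320014224 = 1)
k=2:  x_2 = 515095·515095+201·36332·36332 = 530645718049,  y_2 = 515095·36332+36332·515095 = 37428863080
k=3:  x_3 = 515095·530645718049+201·36332·37428863080 = 546665912276384215,  y_3 = 515095·37428863080+36332·530645718049 = 38558840456348868
k=4:  x_4 = 515095·546665912276384215+201·36332·38558840456348868 = 563169756167477608732801,  y_4 = 515095·38558840456348868+36332·546665912276384215 = 39722931849688611461840
k=5:  x_5 = 515095·563169756167477608732801+201·36332·39722931849688611461840 = 580171851105627091828167877975,  y_5 = 515095·39722931849688611461840+36332·563169756167477608732801 = 40922167162192151801416600732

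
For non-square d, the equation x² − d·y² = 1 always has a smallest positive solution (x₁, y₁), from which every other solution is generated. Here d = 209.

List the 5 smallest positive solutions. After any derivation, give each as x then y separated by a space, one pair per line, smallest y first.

46551 3220
4333991201 299788440
403503248748951 27910903337660
37566959460690844801 2598560922243032880
3497559059305735783913751 241931218954759943856100

d=209: √d = [14; 2,5,3,2,3,5,2,28] (ℓ=8, even), read p_7/q_7
i=0: a=14 ⇒ p=14, q=1
i=1: a=2 ⇒ p=29, q=2
i=2: a=5 ⇒ p=159, q=11
i=3: a=3 ⇒ p=506, q=35
…
i=6: a=5 ⇒ p=21266, q=1471
i=7: a=2 ⇒ p=46551, q=3220
(x₁, y₁) = (46551, 3220);  46551² − 209·3220² = 1 ✓
n=2: (46551,3220)∘(46551,3220) = (46551·46551+209·3220·3220, 46551·3220+3220·46551) = (4333991201,299788440)
n=3: (4333991201,299788440)∘(46551,3220) = (46551·4333991201+209·3220·299788440, 46551·299788440+3220·4333991201) = (403503248748951,27910903337660)
n=4: (403503248748951,27910903337660)∘(46551,3220) = (46551·403503248748951+209·3220·27910903337660, 46551·27910903337660+3220·403503248748951) = (37566959460690844801,2598560922243032880)
n=5: (37566959460690844801,2598560922243032880)∘(46551,3220) = (46551·37566959460690844801+209·3220·2598560922243032880, 46551·2598560922243032880+3220·37566959460690844801) = (3497559059305735783913751,241931218954759943856100)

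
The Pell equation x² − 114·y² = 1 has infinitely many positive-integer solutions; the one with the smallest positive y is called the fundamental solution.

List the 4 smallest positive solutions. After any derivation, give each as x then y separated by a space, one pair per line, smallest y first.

d=114: √d = [10; 1,2,10,2,1,20] (ℓ=6, even), read p_5/q_5
k=0  a_k=10  p_k/q_k = 10/1
k=1  a_k=1  p_k/q_k = 11/1
k=2  a_k=2  p_k/q_k = 32/3
k=3  a_k=10  p_k/q_k = 331/31
k=4  a_k=2  p_k/q_k = 694/65
k=5  a_k=1  p_k/q_k = 1025/96
→ (1025, 96).  Check: 1025²=1050625, 114·96²=1050624, difference 1.
(1025+96√114)^2 = 2101249 + 196800√114
(1025+96√114)^3 = 4307559425 + 403439904√114
(1025+96√114)^4 = 8830494720001 + 827051606400√114

1025 96
2101249 196800
4307559425 403439904
8830494720001 827051606400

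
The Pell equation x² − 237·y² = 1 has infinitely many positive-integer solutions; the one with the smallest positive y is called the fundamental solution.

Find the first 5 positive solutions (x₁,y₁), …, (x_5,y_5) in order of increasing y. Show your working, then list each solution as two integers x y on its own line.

228151 14820
104105757601 6762395640
47503665404623351 3085694655308460
21676017531356338550401 1408008642599798519280
9890810151545456327820453751 642477159632487569289194100

√237 → a₀=15, period (2,1,1,7,10,7,1,1,2,30); ℓ=10 even so k=9
a_0=15:  p_0=15·1+0=15,  q_0=15·0+1=1
…
a_3=1:  p_3=1·46+31=77,  q_3=1·3+2=5
…
a_8=1:  p_8=1·48001+42074=90075,  q_8=1·3118+2733=5851
a_9=2:  p_9=2·90075+48001=228151,  q_9=2·5851+3118=14820
(x₁, y₁) = (228151, 14820);  228151² − 237·14820² = 1 ✓
n=2: (228151,14820)∘(228151,14820) = (228151·228151+237·14820·14820, 228151·14820+14820·228151) = (104105757601,6762395640)
n=3: (104105757601,6762395640)∘(228151,14820) = (228151·104105757601+237·14820·6762395640, 228151·6762395640+14820·104105757601) = (47503665404623351,3085694655308460)
n=4: (47503665404623351,3085694655308460)∘(228151,14820) = (228151·47503665404623351+237·14820·3085694655308460, 228151·3085694655308460+14820·47503665404623351) = (21676017531356338550401,1408008642599798519280)
n=5: (21676017531356338550401,1408008642599798519280)∘(228151,14820) = (228151·21676017531356338550401+237·14820·1408008642599798519280, 228151·1408008642599798519280+14820·21676017531356338550401) = (9890810151545456327820453751,642477159632487569289194100)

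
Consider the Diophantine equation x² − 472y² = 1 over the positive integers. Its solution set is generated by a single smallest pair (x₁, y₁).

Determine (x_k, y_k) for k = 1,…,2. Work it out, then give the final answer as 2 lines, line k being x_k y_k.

[21; 1,2,1,1,1,…,2,1,42] for √472; ℓ=14 ⇒ convergent index 13
step 0: (21, 1)  from 21·(1,0) + (0,1)
step 1: (22, 1)  from 1·(21,1) + (1,0)
step 2: (65, 3)  from 2·(22,1) + (21,1)
…
step 5: (239, 11)  from 1·(152,7) + (87,4)
step 6: (1108, 51)  from 4·(239,11) + (152,7)
step 7: (5779, 266)  from 5·(1108,51) + (239,11)
step 8: (24224, 1115)  from 4·(5779,266) + (1108,51)
step 9: (30003, 1381)  from 1·(24224,1115) + (5779,266)
step 10: (54227, 2496)  from 1·(30003,1381) + (24224,1115)
step 11: (84230, 3877)  from 1·(54227,2496) + (30003,1381)
step 12: (222687, 10250)  from 2·(84230,3877) + (54227,2496)
step 13: (306917, 14127)  from 1·(222687,10250) + (84230,3877)
fundamental: x₁=306917, y₁=14127  (since 94198044889 − 472·199572129 = 1)
k=2:  x_2 = 306917·306917+472·14127·14127 = 188396089777,  y_2 = 306917·14127+14127·306917 = 8671632918

306917 14127
188396089777 8671632918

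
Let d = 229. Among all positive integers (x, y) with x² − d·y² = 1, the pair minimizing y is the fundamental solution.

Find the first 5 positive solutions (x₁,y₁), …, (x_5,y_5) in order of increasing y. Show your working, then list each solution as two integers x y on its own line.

5848201 386460
68402909872801 4520191516920
800067931842043513801 52869977098885735380
9357916158133073035999171201 618388505879356792878585840
109453949267819191656474935990205001 7232920556944267680961578290412300

d=229: √d = [15; 7,1,1,7,30] (ℓ=5, odd), read p_9/q_9
step 0: (15, 1)  from 15·(1,0) + (0,1)
…
step 3: (227, 15)  from 1·(121,8) + (106,7)
…
step 6: (362399, 23948)  from 7·(51527,3405) + (1710,113)
step 7: (413926, 27353)  from 1·(362399,23948) + (51527,3405)
step 8: (776325, 51301)  from 1·(413926,27353) + (362399,23948)
step 9: (5848201, 386460)  from 7·(776325,51301) + (413926,27353)
fundamental: x₁=5848201, y₁=386460  (since 34201454936401 − 229·149351331600 = 1)
n=2: (5848201,386460)∘(5848201,386460) = (5848201·5848201+229·386460·386460, 5848201·386460+386460·5848201) = (68402909872801,4520191516920)
n=3: (68402909872801,4520191516920)∘(5848201,386460) = (5848201·68402909872801+229·386460·4520191516920, 5848201·4520191516920+386460·68402909872801) = (800067931842043513801,52869977098885735380)
n=4: (800067931842043513801,52869977098885735380)∘(5848201,386460) = (5848201·800067931842043513801+229·386460·52869977098885735380, 5848201·52869977098885735380+386460·800067931842043513801) = (9357916158133073035999171201,618388505879356792878585840)
n=5: (9357916158133073035999171201,618388505879356792878585840)∘(5848201,386460) = (5848201·9357916158133073035999171201+229·386460·618388505879356792878585840, 5848201·618388505879356792878585840+386460·9357916158133073035999171201) = (109453949267819191656474935990205001,7232920556944267680961578290412300)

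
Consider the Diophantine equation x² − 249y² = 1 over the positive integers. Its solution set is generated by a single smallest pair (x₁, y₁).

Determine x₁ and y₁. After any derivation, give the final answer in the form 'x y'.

8553815 542076

√249 = [15; 1,3,1,1,5,…,3,1,30, …], period ℓ=16 (even) → k=15
k=0  a_k=15  p_k/q_k = 15/1
…
k=3  a_k=1  p_k/q_k = 79/5
…
k=5  a_k=5  p_k/q_k = 789/50
k=6  a_k=1  p_k/q_k = 931/59
k=7  a_k=3  p_k/q_k = 3582/227
k=8  a_k=10  p_k/q_k = 36751/2329
k=9  a_k=3  p_k/q_k = 113835/7214
k=10  a_k=1  p_k/q_k = 150586/9543
…
k=12  a_k=1  p_k/q_k = 1017351/64472
k=13  a_k=1  p_k/q_k = 1884116/119401
k=14  a_k=3  p_k/q_k = 6669699/422675
k=15  a_k=1  p_k/q_k = 8553815/542076
fundamental: x₁=8553815, y₁=542076  (since 73167751054225 − 249·293846389776 = 1)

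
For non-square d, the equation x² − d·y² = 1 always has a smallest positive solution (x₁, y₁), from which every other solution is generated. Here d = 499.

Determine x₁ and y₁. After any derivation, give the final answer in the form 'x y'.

4490 201

√499 → a₀=22, period (2,1,21,1,2,44); ℓ=6 even so k=5
a_0=22:  p_0=22·1+0=22,  q_0=22·0+1=1
…
a_2=1:  p_2=1·45+22=67,  q_2=1·2+1=3
a_3=21:  p_3=21·67+45=1452,  q_3=21·3+2=65
a_4=1:  p_4=1·1452+67=1519,  q_4=1·65+3=68
a_5=2:  p_5=2·1519+1452=4490,  q_5=2·68+65=201
(x₁, y₁) = (4490, 201);  4490² − 499·201² = 1 ✓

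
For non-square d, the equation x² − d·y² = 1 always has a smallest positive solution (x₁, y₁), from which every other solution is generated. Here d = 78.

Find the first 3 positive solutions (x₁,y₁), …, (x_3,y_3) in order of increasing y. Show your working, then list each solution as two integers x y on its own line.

[8; 1,4,1,16] for √78; ℓ=4 ⇒ convergent index 3
k=0  a_k=8  p_k/q_k = 8/1
k=1  a_k=1  p_k/q_k = 9/1
k=2  a_k=4  p_k/q_k = 44/5
k=3  a_k=1  p_k/q_k = 53/6
→ (53, 6).  Check: 53²=2809, 78·6²=2808, difference 1.
(53+6√78)^2 = 5617 + 636√78
(53+6√78)^3 = 595349 + 67410√78

53 6
5617 636
595349 67410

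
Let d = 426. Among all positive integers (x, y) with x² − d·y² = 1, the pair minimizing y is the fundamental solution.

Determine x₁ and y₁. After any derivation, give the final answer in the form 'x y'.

88751 4300

d=426: √d = [20; 1,1,1,3,2,6,2,3,1,1,1,40] (ℓ=12, even), read p_11/q_11
step 0: (20, 1)  from 20·(1,0) + (0,1)
step 1: (21, 1)  from 1·(20,1) + (1,0)
step 2: (41, 2)  from 1·(21,1) + (20,1)
step 3: (62, 3)  from 1·(41,2) + (21,1)
…
step 5: (516, 25)  from 2·(227,11) + (62,3)
step 6: (3323, 161)  from 6·(516,25) + (227,11)
step 7: (7162, 347)  from 2·(3323,161) + (516,25)
step 8: (24809, 1202)  from 3·(7162,347) + (3323,161)
step 9: (31971, 1549)  from 1·(24809,1202) + (7162,347)
step 10: (56780, 2751)  from 1·(31971,1549) + (24809,1202)
step 11: (88751, 4300)  from 1·(56780,2751) + (31971,1549)
(x₁, y₁) = (88751, 4300);  88751² − 426·4300² = 1 ✓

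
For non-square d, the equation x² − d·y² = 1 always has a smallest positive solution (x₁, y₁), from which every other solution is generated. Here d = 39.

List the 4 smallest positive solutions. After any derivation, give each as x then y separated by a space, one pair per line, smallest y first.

d=39: √d = [6; 4,12] (ℓ=2, even), read p_1/q_1
step 0: (6, 1)  from 6·(1,0) + (0,1)
step 1: (25, 4)  from 4·(6,1) + (1,0)
fundamental: x₁=25, y₁=4  (since 625 − 39·16 = 1)
(25+4√39)^2 = 1249 + 200√39
(25+4√39)^3 = 62425 + 9996√39
(25+4√39)^4 = 3120001 + 499600√39

25 4
1249 200
62425 9996
3120001 499600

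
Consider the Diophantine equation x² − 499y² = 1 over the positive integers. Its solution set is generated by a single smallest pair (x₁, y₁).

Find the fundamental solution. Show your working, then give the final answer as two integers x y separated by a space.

√499 → a₀=22, period (2,1,21,1,2,44); ℓ=6 even so k=5
step 0: (22, 1)  from 22·(1,0) + (0,1)
…
step 2: (67, 3)  from 1·(45,2) + (22,1)
step 3: (1452, 65)  from 21·(67,3) + (45,2)
step 4: (1519, 68)  from 1·(1452,65) + (67,3)
step 5: (4490, 201)  from 2·(1519,68) + (1452,65)
(x₁, y₁) = (4490, 201);  4490² − 499·201² = 1 ✓

4490 201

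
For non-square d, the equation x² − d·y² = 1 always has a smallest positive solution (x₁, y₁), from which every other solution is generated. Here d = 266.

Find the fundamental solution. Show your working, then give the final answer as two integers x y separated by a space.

√266 = [16; 3,4,3,32, …], period ℓ=4 (even) → k=3
step 0: (16, 1)  from 16·(1,0) + (0,1)
…
step 2: (212, 13)  from 4·(49,3) + (16,1)
step 3: (685, 42)  from 3·(212,13) + (49,3)
fundamental: x₁=685, y₁=42  (since 469225 − 266·1764 = 1)

685 42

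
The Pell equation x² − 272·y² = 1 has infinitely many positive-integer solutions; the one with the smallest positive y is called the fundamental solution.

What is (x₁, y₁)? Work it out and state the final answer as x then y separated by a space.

√272 = [16; 2,32, …], period ℓ=2 (even) → k=1
a_0=16:  p_0=16·1+0=16,  q_0=16·0+1=1
a_1=2:  p_1=2·16+1=33,  q_1=2·1+0=2
fundamental: x₁=33, y₁=2  (since 1089 − 272·4 = 1)

33 2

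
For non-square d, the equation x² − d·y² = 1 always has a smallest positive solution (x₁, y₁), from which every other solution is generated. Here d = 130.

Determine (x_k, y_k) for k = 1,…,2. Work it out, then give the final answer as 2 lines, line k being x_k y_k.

6499 570
84474001 7408860

d=130: √d = [11; 2,2,22] (ℓ=3, odd), read p_5/q_5
i=0: a=11 ⇒ p=11, q=1
…
i=2: a=2 ⇒ p=57, q=5
i=3: a=22 ⇒ p=1277, q=112
i=4: a=2 ⇒ p=2611, q=229
i=5: a=2 ⇒ p=6499, q=570
→ (6499, 570).  Check: 6499²=42237001, 130·570²=42237000, difference 1.
k=2:  x_2 = 6499·6499+130·570·570 = 84474001,  y_2 = 6499·570+570·6499 = 7408860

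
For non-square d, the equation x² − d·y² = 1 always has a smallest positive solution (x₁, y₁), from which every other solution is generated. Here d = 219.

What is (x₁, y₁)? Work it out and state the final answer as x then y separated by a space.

74 5

[14; 1,3,1,28] for √219; ℓ=4 ⇒ convergent index 3
i=0: a=14 ⇒ p=14, q=1
…
i=2: a=3 ⇒ p=59, q=4
i=3: a=1 ⇒ p=74, q=5
(x₁, y₁) = (74, 5);  74² − 219·5² = 1 ✓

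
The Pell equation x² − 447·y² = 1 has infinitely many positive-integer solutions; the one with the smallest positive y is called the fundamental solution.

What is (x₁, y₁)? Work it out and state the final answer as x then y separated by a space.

√447 = [21; 7,42, …], period ℓ=2 (even) → k=1
k=0  a_k=21  p_k/q_k = 21/1
k=1  a_k=7  p_k/q_k = 148/7
→ (148, 7).  Check: 148²=21904, 447·7²=21903, difference 1.

148 7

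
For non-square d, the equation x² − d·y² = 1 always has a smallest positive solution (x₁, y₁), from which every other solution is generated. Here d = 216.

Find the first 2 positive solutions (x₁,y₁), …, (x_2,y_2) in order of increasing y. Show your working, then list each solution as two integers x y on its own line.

√216 = [14; 1,2,3,2,1,28, …], period ℓ=6 (even) → k=5
k=0  a_k=14  p_k/q_k = 14/1
k=1  a_k=1  p_k/q_k = 15/1
k=2  a_k=2  p_k/q_k = 44/3
k=3  a_k=3  p_k/q_k = 147/10
k=4  a_k=2  p_k/q_k = 338/23
k=5  a_k=1  p_k/q_k = 485/33
(x₁, y₁) = (485, 33);  485² − 216·33² = 1 ✓
n=2: (485,33)∘(485,33) = (485·485+216·33·33, 485·33+33·485) = (470449,32010)

485 33
470449 32010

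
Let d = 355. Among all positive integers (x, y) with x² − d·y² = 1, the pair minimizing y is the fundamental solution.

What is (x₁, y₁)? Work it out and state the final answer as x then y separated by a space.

954809 50676

d=355: √d = [18; 1,5,3,3,1,6,1,3,3,5,1,36] (ℓ=12, even), read p_11/q_11
step 0: (18, 1)  from 18·(1,0) + (0,1)
…
step 2: (113, 6)  from 5·(19,1) + (18,1)
…
step 4: (1187, 63)  from 3·(358,19) + (113,6)
step 5: (1545, 82)  from 1·(1187,63) + (358,19)
step 6: (10457, 555)  from 6·(1545,82) + (1187,63)
step 7: (12002, 637)  from 1·(10457,555) + (1545,82)
…
step 9: (151391, 8035)  from 3·(46463,2466) + (12002,637)
step 10: (803418, 42641)  from 5·(151391,8035) + (46463,2466)
step 11: (954809, 50676)  from 1·(803418,42641) + (151391,8035)
fundamental: x₁=954809, y₁=50676  (since 911660226481 − 355·2568056976 = 1)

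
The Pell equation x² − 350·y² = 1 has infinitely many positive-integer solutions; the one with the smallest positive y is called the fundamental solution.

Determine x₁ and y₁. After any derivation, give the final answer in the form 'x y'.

√350 → a₀=18, period (1,2,2,2,1,36); ℓ=6 even so k=5
k=0  a_k=18  p_k/q_k = 18/1
…
k=4  a_k=2  p_k/q_k = 318/17
k=5  a_k=1  p_k/q_k = 449/24
(x₁, y₁) = (449, 24);  449² − 350·24² = 1 ✓

449 24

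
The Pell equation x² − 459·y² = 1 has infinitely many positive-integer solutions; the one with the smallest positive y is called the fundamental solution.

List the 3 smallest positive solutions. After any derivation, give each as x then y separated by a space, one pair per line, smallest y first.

√459 → a₀=21, period (2,2,1,4,21,4,1,2,2,42); ℓ=10 even so k=9
i=0: a=21 ⇒ p=21, q=1
…
i=2: a=2 ⇒ p=107, q=5
i=3: a=1 ⇒ p=150, q=7
…
i=5: a=21 ⇒ p=14997, q=700
…
i=7: a=1 ⇒ p=75692, q=3533
i=8: a=2 ⇒ p=212079, q=9899
i=9: a=2 ⇒ p=499850, q=23331
→ (499850, 23331).  Check: 499850²=249850022500, 459·23331²=249850022499, difference 1.
(499850+23331√459)^2 = 499700044999 + 23324000700√459
(499850+23331√459)^3 = 499550134985000450 + 23317003499766669√459

499850 23331
499700044999 23324000700
499550134985000450 23317003499766669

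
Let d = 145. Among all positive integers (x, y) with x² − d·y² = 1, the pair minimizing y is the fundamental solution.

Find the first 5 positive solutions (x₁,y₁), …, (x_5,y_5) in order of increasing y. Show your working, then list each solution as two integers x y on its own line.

289 24
167041 13872
96549409 8017992
55805391361 4634385504
32255419657249 2678666803320

√145 = [12; 24, …], period ℓ=1 (odd) → k=1
a_0=12:  p_0=12·1+0=12,  q_0=12·0+1=1
a_1=24:  p_1=24·12+1=289,  q_1=24·1+0=24
fundamental: x₁=289, y₁=24  (since 83521 − 145·576 = 1)
n=2: (289,24)∘(289,24) = (289·289+145·24·24, 289·24+24·289) = (167041,13872)
n=3: (167041,13872)∘(289,24) = (289·167041+145·24·13872, 289·13872+24·167041) = (96549409,8017992)
n=4: (96549409,8017992)∘(289,24) = (289·96549409+145·24·8017992, 289·8017992+24·96549409) = (55805391361,4634385504)
n=5: (55805391361,4634385504)∘(289,24) = (289·55805391361+145·24·4634385504, 289·4634385504+24·55805391361) = (32255419657249,2678666803320)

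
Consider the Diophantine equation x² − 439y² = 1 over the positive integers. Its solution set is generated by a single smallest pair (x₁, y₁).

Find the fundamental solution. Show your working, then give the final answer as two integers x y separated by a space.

440 21

[20; 1,19,1,40] for √439; ℓ=4 ⇒ convergent index 3
step 0: (20, 1)  from 20·(1,0) + (0,1)
step 1: (21, 1)  from 1·(20,1) + (1,0)
step 2: (419, 20)  from 19·(21,1) + (20,1)
step 3: (440, 21)  from 1·(419,20) + (21,1)
→ (440, 21).  Check: 440²=193600, 439·21²=193599, difference 1.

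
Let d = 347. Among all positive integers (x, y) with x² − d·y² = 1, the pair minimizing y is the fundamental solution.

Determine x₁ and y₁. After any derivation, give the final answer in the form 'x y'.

√347 = [18; 1,1,1,2,4,…,1,1,36, …], period ℓ=14 (even) → k=13
i=0: a=18 ⇒ p=18, q=1
i=1: a=1 ⇒ p=19, q=1
…
i=3: a=1 ⇒ p=56, q=3
i=4: a=2 ⇒ p=149, q=8
…
i=6: a=1 ⇒ p=801, q=43
i=7: a=17 ⇒ p=14269, q=766
i=8: a=1 ⇒ p=15070, q=809
i=9: a=4 ⇒ p=74549, q=4002
i=10: a=2 ⇒ p=164168, q=8813
i=11: a=1 ⇒ p=238717, q=12815
i=12: a=1 ⇒ p=402885, q=21628
i=13: a=1 ⇒ p=641602, q=34443
→ (641602, 34443).  Check: 641602²=411653126404, 347·34443²=411653126403, difference 1.

641602 34443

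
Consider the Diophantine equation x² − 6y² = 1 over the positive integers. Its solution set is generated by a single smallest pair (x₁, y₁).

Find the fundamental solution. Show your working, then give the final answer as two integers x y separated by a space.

5 2

d=6: √d = [2; 2,4] (ℓ=2, even), read p_1/q_1
i=0: a=2 ⇒ p=2, q=1
i=1: a=2 ⇒ p=5, q=2
fundamental: x₁=5, y₁=2  (since 25 − 6·4 = 1)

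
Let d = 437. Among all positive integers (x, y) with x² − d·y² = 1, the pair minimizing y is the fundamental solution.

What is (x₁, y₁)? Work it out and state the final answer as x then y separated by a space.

[20; 1,9,2,9,1,40] for √437; ℓ=6 ⇒ convergent index 5
step 0: (20, 1)  from 20·(1,0) + (0,1)
…
step 4: (4160, 199)  from 9·(439,21) + (209,10)
step 5: (4599, 220)  from 1·(4160,199) + (439,21)
fundamental: x₁=4599, y₁=220  (since 21150801 − 437·48400 = 1)

4599 220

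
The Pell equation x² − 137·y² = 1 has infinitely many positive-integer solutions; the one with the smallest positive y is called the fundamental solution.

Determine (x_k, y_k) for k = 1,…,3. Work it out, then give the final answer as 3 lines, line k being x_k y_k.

6083073 519712
74007554246657 6322892069952
900386710067742990849 76925228065277725280

√137 = [11; 1,2,2,1,1,2,2,1,22, …], period ℓ=9 (odd) → k=17
i=0: a=11 ⇒ p=11, q=1
…
i=2: a=2 ⇒ p=35, q=3
…
i=4: a=1 ⇒ p=117, q=10
i=5: a=1 ⇒ p=199, q=17
…
i=11: a=2 ⇒ p=122279, q=10447
i=12: a=2 ⇒ p=285899, q=24426
…
i=16: a=2 ⇒ p=4286741, q=366241
i=17: a=1 ⇒ p=6083073, q=519712
(x₁, y₁) = (6083073, 519712);  6083073² − 137·519712² = 1 ✓
k=2:  x_2 = 6083073·6083073+137·519712·519712 = 74007554246657,  y_2 = 6083073·519712+519712·6083073 = 6322892069952
k=3:  x_3 = 6083073·74007554246657+137·519712·6322892069952 = 900386710067742990849,  y_3 = 6083073·6322892069952+519712·74007554246657 = 76925228065277725280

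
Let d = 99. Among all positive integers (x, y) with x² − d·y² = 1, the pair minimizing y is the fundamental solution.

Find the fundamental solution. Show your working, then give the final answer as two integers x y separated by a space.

10 1

√99 → a₀=9, period (1,18); ℓ=2 even so k=1
i=0: a=9 ⇒ p=9, q=1
i=1: a=1 ⇒ p=10, q=1
(x₁, y₁) = (10, 1);  10² − 99·1² = 1 ✓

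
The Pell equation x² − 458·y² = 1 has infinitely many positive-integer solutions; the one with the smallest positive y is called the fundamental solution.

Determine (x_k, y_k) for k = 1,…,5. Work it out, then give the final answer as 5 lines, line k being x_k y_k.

22899 1070
1048728401 49003860
48029663286099 2244278779210
2199662518128033601 102783479481255720
100740143957198019572499 4707277791038270685350

√458 → a₀=21, period (2,2,42); ℓ=3 odd so k=5
i=0: a=21 ⇒ p=21, q=1
…
i=4: a=2 ⇒ p=9181, q=429
i=5: a=2 ⇒ p=22899, q=1070
→ (22899, 1070).  Check: 22899²=524364201, 458·1070²=524364200, difference 1.
k=2:  x_2 = 22899·22899+458·1070·1070 = 1048728401,  y_2 = 22899·1070+1070·22899 = 49003860
k=3:  x_3 = 22899·1048728401+458·1070·49003860 = 48029663286099,  y_3 = 22899·49003860+1070·1048728401 = 2244278779210
k=4:  x_4 = 22899·48029663286099+458·1070·2244278779210 = 2199662518128033601,  y_4 = 22899·2244278779210+1070·48029663286099 = 102783479481255720
k=5:  x_5 = 22899·2199662518128033601+458·1070·102783479481255720 = 100740143957198019572499,  y_5 = 22899·102783479481255720+1070·2199662518128033601 = 4707277791038270685350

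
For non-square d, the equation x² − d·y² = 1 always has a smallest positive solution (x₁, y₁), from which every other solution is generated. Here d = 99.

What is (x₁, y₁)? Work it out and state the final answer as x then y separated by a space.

10 1

[9; 1,18] for √99; ℓ=2 ⇒ convergent index 1
k=0  a_k=9  p_k/q_k = 9/1
k=1  a_k=1  p_k/q_k = 10/1
fundamental: x₁=10, y₁=1  (since 100 − 99·1 = 1)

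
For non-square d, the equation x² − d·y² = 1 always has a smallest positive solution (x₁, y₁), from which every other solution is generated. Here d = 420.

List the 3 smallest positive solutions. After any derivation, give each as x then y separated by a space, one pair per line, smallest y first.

41 2
3361 164
275561 13446

√420 → a₀=20, period (2,40); ℓ=2 even so k=1
step 0: (20, 1)  from 20·(1,0) + (0,1)
step 1: (41, 2)  from 2·(20,1) + (1,0)
(x₁, y₁) = (41, 2);  41² − 420·2² = 1 ✓
n=2: (41,2)∘(41,2) = (41·41+420·2·2, 41·2+2·41) = (3361,164)
n=3: (3361,164)∘(41,2) = (41·3361+420·2·164, 41·164+2·3361) = (275561,13446)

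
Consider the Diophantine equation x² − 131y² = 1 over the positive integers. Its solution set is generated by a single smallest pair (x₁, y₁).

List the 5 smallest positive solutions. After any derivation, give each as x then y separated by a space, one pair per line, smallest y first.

10610 927
225144199 19670940
4777559892170 417417345873
101379820686703201 8857596059754120
2151279790194282033050 187958187970565080527

d=131: √d = [11; 2,4,11,4,2,22] (ℓ=6, even), read p_5/q_5
i=0: a=11 ⇒ p=11, q=1
…
i=4: a=4 ⇒ p=4727, q=413
i=5: a=2 ⇒ p=10610, q=927
→ (10610, 927).  Check: 10610²=112572100, 131·927²=112572099, difference 1.
n=2: (10610,927)∘(10610,927) = (10610·10610+131·927·927, 10610·927+927·10610) = (225144199,19670940)
n=3: (225144199,19670940)∘(10610,927) = (10610·225144199+131·927·19670940, 10610·19670940+927·225144199) = (4777559892170,417417345873)
n=4: (4777559892170,417417345873)∘(10610,927) = (10610·4777559892170+131·927·417417345873, 10610·417417345873+927·4777559892170) = (101379820686703201,8857596059754120)
n=5: (101379820686703201,8857596059754120)∘(10610,927) = (10610·101379820686703201+131·927·8857596059754120, 10610·8857596059754120+927·101379820686703201) = (2151279790194282033050,187958187970565080527)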